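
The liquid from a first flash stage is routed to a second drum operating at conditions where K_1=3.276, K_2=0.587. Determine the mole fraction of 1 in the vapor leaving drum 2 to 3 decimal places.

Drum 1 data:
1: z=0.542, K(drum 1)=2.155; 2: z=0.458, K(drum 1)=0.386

y_1 (drum 2) = 0.503

Drum 1:
Let ψ₁ = V/F and solve Σ zᵢ(Kᵢ−1)/(1+ψ₁(Kᵢ−1)) = 0.
g(0) = ΣzᵢKᵢ − 1 = 0.345 and g(1) = 1 − Σzᵢ/Kᵢ = -0.438, so a root lies in (0, 1).
Binary case is linear: z₁(K₁−1)(1+ψ₁(K₂−1)) + z₂(K₂−1)(1+ψ₁(K₁−1)) = 0
⇒ ψ₁ = [z₁(K₁−1)+z₂(K₂−1)] / [−(K₁−1)(K₂−1)] = 0.3448/0.7092 = 0.486
Drum-1 compositions:
  1: x = 0.347, y = 0.748
  2: x = 0.653, y = 0.252
Drum-2 feed = drum-1 liquid: z₂ = (0.3471, 0.6529).
Drum 2:
Binary case is linear: z₁(K₁−1)(1+ψ₂(K₂−1)) + z₂(K₂−1)(1+ψ₂(K₁−1)) = 0
⇒ ψ₂ = [z₁(K₁−1)+z₂(K₂−1)] / [−(K₁−1)(K₂−1)] = 0.5203/0.9400 = 0.554
  1: x = 0.154, y = 0.503
  2: x = 0.846, y = 0.497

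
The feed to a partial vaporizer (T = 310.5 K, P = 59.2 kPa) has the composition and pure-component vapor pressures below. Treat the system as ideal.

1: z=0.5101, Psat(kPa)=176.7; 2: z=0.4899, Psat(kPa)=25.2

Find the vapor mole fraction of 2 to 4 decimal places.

Raoult's law: Kᵢ = Pᵢˢᵃᵗ/P = Pᵢˢᵃᵗ/59.2.
  K_1 = 176.7/59.2 = 2.984797, K_2 = 25.2/59.2 = 0.425676
Binary case is linear: z₁(K₁−1)(1+ψ(K₂−1)) + z₂(K₂−1)(1+ψ(K₁−1)) = 0
⇒ ψ = [z₁(K₁−1)+z₂(K₂−1)] / [−(K₁−1)(K₂−1)] = 0.73108/1.13992 = 0.6413
Compositions from xᵢ = zᵢ/(1+ψ(Kᵢ−1)), yᵢ = Kᵢxᵢ:
  1: x = 0.2244, y = 0.6699
  2: x = 0.7756, y = 0.3301

y_2 = 0.3301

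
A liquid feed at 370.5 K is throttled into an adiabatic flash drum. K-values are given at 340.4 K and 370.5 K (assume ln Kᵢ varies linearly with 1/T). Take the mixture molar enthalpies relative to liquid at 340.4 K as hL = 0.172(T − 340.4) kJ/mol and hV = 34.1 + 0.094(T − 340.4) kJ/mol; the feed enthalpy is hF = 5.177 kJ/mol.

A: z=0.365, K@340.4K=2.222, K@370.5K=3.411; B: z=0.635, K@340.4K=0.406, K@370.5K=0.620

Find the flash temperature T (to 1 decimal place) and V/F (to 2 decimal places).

T = 342.7 K, V/F = 0.14

Adiabatic flash: solve Rachford–Rice at each trial T, then check hF = ψ·hV(T) + (1−ψ)·hL(T).
  T = 340.4 K: K = (2.222, 0.406), RR gives ψ = 0.095, H_out = 3.234 kJ/mol
  T = 370.5 K: K = (3.411, 0.620), RR gives ψ = 0.697, H_out = 27.313 kJ/mol
  T = 355.4 K: K = (2.776, 0.506), RR gives ψ = 0.381, H_out = 15.132 kJ/mol
  T = 347.9 K: K = (2.490, 0.454), RR gives ψ = 0.243, H_out = 9.419 kJ/mol
  T = 344.1 K: K = (2.352, 0.429), RR gives ψ = 0.170, H_out = 6.381 kJ/mol
  T = 342.2 K: K = (2.285, 0.417), RR gives ψ = 0.132, H_out = 4.793 kJ/mol
Linear interpolation between T = 342.2 (H_out = 4.793) and T = 344.1 (H_out = 6.381) on hF = 5.177 gives T ≈ 342.7 K, at which ψ = 0.14.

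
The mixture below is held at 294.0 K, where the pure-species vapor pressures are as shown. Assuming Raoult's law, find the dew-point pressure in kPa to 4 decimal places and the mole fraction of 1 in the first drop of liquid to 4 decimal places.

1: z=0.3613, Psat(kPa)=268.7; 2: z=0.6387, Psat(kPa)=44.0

At the dew point ψ → 1, so Σzᵢ/Kᵢ = 1 with Kᵢ = Pᵢˢᵃᵗ/P ⇒ 1/P = Σzᵢ/Pᵢˢᵃᵗ.
1/P = 0.3613/268.7 + 0.6387/44.0 = 0.0158605 ⇒ P = 63.0496 kPa
xᵢ = zᵢP/Pᵢˢᵃᵗ ⇒ x_1 = 0.3613·63.0496/268.7 = 0.0848

Pdew = 63.0496 kPa, x_1 = 0.0848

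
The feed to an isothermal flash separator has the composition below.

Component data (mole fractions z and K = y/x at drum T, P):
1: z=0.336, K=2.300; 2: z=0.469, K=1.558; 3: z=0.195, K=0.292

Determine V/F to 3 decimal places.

Rachford–Rice: g(V/F) = Σ zᵢ(Kᵢ−1)/(1+V/F(Kᵢ−1)) = 0.
Check two-phase: ΣzᵢKᵢ = 1.560 > 1 and Σzᵢ/Kᵢ = 1.115 > 1, so g(0) = 0.560 > 0 and g(1) = -0.115 < 0.
Iterate (Newton) starting at V/F = 0.5:
  V/F = 0.500: g = 0.2556, g' = -0.532 → V/F = 0.980
  V/F = 0.980: g = -0.0902, g' = -1.216 → V/F = 0.906
  V/F = 0.906: g = -0.0109, g' = -0.945 → V/F = 0.895
Converged at V/F = 0.895.

V/F = 0.895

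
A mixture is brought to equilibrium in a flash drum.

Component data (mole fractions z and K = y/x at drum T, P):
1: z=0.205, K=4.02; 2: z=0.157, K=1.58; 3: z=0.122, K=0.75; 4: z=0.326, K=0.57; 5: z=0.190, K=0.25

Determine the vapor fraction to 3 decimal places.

Rachford–Rice: g(ψ) = Σ zᵢ(Kᵢ−1)/(1+ψ(Kᵢ−1)) = 0.
g(0) = ΣzᵢKᵢ − 1 = 0.397 and g(1) = 1 − Σzᵢ/Kᵢ = -0.645, so a root lies in (0, 1).
Iterate (Newton) starting at ψ = 0.5:
  ψ = 0.500: g = -0.1242, g' = -0.710 → ψ = 0.325
  ψ = 0.325: g = 0.0044, g' = -0.791 → ψ = 0.331
Converged at ψ = 0.331.

ψ = 0.331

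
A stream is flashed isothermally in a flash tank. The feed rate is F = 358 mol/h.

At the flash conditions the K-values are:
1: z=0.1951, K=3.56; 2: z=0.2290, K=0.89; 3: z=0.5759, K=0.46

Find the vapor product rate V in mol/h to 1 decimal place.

V = 52.4 mol/h

Rachford–Rice: g(V/F) = Σ zᵢ(Kᵢ−1)/(1+V/F(Kᵢ−1)) = 0.
g(0) = ΣzᵢKᵢ − 1 = 0.1633 and g(1) = 1 − Σzᵢ/Kᵢ = -0.5641, so a root lies in (0, 1).
Newton iteration, V/F⁰ = 0.56:
  V/F = 0.5600: g = -0.26740, g' = -0.5641 → V/F = 0.0860
  V/F = 0.0860: g = 0.05779, g' = -1.0464 → V/F = 0.1412
  V/F = 0.1412: g = 0.00460, g' = -0.8894 → V/F = 0.1464
Converged at V/F = 0.1464.
Then V = V/F·F = 0.1464·358 = 52.4 mol/h and L = F − V = 305.6 mol/h.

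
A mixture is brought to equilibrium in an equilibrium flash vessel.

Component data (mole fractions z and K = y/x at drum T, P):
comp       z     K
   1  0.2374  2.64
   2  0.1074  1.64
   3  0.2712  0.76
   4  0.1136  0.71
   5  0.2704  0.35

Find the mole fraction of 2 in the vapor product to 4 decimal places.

y_2 = 0.1487

Let ψ = V/F and solve Σ zᵢ(Kᵢ−1)/(1+ψ(Kᵢ−1)) = 0.
g(0) = ΣzᵢKᵢ − 1 = 0.1843 and g(1) = 1 − Σzᵢ/Kᵢ = -0.4448, so a root lies in (0, 1).
Newton–Raphson from ψ = 0.5:
  ψ = 0.5000: g = -0.10689, g' = -0.5020 → ψ = 0.2871
  ψ = 0.2871: g = 0.00086, g' = -0.5286 → ψ = 0.2887
Converged at ψ = 0.2887.
Compositions from xᵢ = zᵢ/(1+ψ(Kᵢ−1)), yᵢ = Kᵢxᵢ:
  1: x = 0.1611, y = 0.4253
  2: x = 0.0907, y = 0.1487
  3: x = 0.2914, y = 0.2215
  4: x = 0.1240, y = 0.0880
  5: x = 0.3329, y = 0.1165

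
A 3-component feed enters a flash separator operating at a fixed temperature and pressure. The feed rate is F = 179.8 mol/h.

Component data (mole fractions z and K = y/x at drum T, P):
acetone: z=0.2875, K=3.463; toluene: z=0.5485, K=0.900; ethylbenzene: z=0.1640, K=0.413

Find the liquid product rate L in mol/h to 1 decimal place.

Material balance + equilibrium reduce to Σ zᵢ(Kᵢ−1)/(1+β(Kᵢ−1)) = 0.
Check two-phase: ΣzᵢKᵢ = 1.5570 > 1 and Σzᵢ/Kᵢ = 1.0896 > 1, so g(0) = 0.5570 > 0 and g(1) = -0.0896 < 0.
Newton–Raphson from β = 0.63:
  β = 0.6300: g = 0.06621, g' = -0.4164 → β = 0.7890
  β = 0.7890: g = 0.00172, g' = -0.4039 → β = 0.7933
Converged at β = 0.7933.
Then V = β·F = 0.7933·179.8 = 142.6 mol/h and L = F − V = 37.2 mol/h.

L = 37.2 mol/h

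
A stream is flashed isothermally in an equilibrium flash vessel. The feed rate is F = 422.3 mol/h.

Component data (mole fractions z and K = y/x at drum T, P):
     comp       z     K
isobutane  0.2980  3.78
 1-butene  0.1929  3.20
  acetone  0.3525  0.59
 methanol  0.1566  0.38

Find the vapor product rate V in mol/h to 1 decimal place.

V = 339.6 mol/h

Let β = V/F and solve Σ zᵢ(Kᵢ−1)/(1+β(Kᵢ−1)) = 0.
g(0) = ΣzᵢKᵢ − 1 = 1.0112 and g(1) = 1 − Σzᵢ/Kᵢ = -0.1487, so a root lies in (0, 1).
Newton iteration, β⁰ = 0.33:
  β = 0.3300: g = 0.38873, g' = -1.1142 → β = 0.6789
  β = 0.6789: g = 0.08919, g' = -0.7197 → β = 0.8028
  β = 0.8028: g = 0.00101, g' = -0.7128 → β = 0.8042
Converged at β = 0.8042.
Then V = β·F = 0.8042·422.3 = 339.6 mol/h and L = F − V = 82.7 mol/h.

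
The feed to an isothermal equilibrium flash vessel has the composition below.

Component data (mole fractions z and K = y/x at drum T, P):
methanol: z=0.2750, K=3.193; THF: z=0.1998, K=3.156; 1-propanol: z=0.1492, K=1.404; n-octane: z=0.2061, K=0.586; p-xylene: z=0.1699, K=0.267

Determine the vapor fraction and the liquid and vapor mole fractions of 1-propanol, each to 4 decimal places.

ψ = 0.7934, x_1-propanol = 0.1130, y_1-propanol = 0.1586

Rachford–Rice: g(ψ) = Σ zᵢ(Kᵢ−1)/(1+ψ(Kᵢ−1)) = 0.
g(0) = ΣzᵢKᵢ − 1 = 0.8843 and g(1) = 1 − Σzᵢ/Kᵢ = -0.2437, so a root lies in (0, 1).
Iterate (Newton) starting at ψ = 0.43:
  ψ = 0.4300: g = 0.29961, g' = -0.8650 → ψ = 0.7764
  ψ = 0.7764: g = 0.01540, g' = -0.8934 → ψ = 0.7936
  ψ = 0.7936: g = -0.00019, g' = -0.9165 → ψ = 0.7934
Converged at ψ = 0.7934.
Compositions from xᵢ = zᵢ/(1+ψ(Kᵢ−1)), yᵢ = Kᵢxᵢ:
  methanol: x = 0.1004, y = 0.3205
  THF: x = 0.0737, y = 0.2326
  1-propanol: x = 0.1130, y = 0.1586
  n-octane: x = 0.3069, y = 0.1798
  p-xylene: x = 0.4060, y = 0.1084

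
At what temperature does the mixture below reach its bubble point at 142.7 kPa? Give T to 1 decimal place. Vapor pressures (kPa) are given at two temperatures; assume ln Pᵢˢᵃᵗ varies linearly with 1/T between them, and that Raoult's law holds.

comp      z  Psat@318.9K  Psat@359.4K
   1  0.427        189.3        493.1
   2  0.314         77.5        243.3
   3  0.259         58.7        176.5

T = 325.0 K

Bubble-point temperature: ΣzᵢPᵢˢᵃᵗ(T) = P. Interpolate ln Pᵢˢᵃᵗ = aᵢ + bᵢ/T.
  T = 318.9 K: ΣzᵢPᵢˢᵃᵗ = 120.37 kPa
  T = 359.4 K: ΣzᵢPᵢˢᵃᵗ = 332.66 kPa
  T = 339.1 K: ΣzᵢPᵢˢᵃᵗ = 205.84 kPa
  T = 329.0 K: ΣzᵢPᵢˢᵃᵗ = 158.67 kPa
  T = 323.9 K: ΣzᵢPᵢˢᵃᵗ = 138.30 kPa
  T = 326.4 K: ΣzᵢPᵢˢᵃᵗ = 148.01 kPa
Interpolating between 323.9 K and 326.4 K gives T ≈ 325.0 K.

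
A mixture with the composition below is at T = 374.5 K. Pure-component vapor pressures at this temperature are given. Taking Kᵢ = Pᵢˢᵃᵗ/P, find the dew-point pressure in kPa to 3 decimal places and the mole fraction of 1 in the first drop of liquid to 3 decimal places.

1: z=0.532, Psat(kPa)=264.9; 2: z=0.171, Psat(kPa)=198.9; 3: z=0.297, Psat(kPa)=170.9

Pdew = 217.113 kPa, x_1 = 0.436

At the dew point ψ → 1, so Σzᵢ/Kᵢ = 1 with Kᵢ = Pᵢˢᵃᵗ/P ⇒ 1/P = Σzᵢ/Pᵢˢᵃᵗ.
1/P = 0.532/264.9 + 0.171/198.9 + 0.297/170.9 = 0.004606 ⇒ P = 217.113 kPa
xᵢ = zᵢP/Pᵢˢᵃᵗ ⇒ x_1 = 0.532·217.113/264.9 = 0.436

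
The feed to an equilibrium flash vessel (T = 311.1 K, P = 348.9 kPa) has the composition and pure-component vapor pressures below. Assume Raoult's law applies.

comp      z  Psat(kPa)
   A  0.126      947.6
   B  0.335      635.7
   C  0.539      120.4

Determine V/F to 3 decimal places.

V/F = 0.187

Raoult's law: Kᵢ = Pᵢˢᵃᵗ/P = Pᵢˢᵃᵗ/348.9.
  K_A = 947.6/348.9 = 2.71596, K_B = 635.7/348.9 = 1.82201, K_C = 120.4/348.9 = 0.34508
Rachford–Rice: g(V/F) = Σ zᵢ(Kᵢ−1)/(1+V/F(Kᵢ−1)) = 0.
Check two-phase: ΣzᵢKᵢ = 1.139 > 1 and Σzᵢ/Kᵢ = 1.792 > 1, so g(0) = 0.139 > 0 and g(1) = -0.792 < 0.
Newton iteration, V/F⁰ = 0.32:
  V/F = 0.320: g = -0.0890, g' = -0.667 → V/F = 0.186
  V/F = 0.186: g = 0.0005, g' = -0.683 → V/F = 0.187
Converged at V/F = 0.187.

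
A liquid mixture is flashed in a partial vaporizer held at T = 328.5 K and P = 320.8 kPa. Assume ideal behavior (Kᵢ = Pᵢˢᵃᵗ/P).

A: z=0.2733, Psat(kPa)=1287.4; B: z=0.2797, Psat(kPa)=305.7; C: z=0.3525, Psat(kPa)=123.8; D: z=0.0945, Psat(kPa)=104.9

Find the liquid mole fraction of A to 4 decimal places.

x_A = 0.1268

Raoult's law: Kᵢ = Pᵢˢᵃᵗ/P = Pᵢˢᵃᵗ/320.8.
  K_A = 1287.4/320.8 = 4.013092, K_B = 305.7/320.8 = 0.952930, K_C = 123.8/320.8 = 0.385910, K_D = 104.9/320.8 = 0.326995
Rachford–Rice: g(ψ) = Σ zᵢ(Kᵢ−1)/(1+ψ(Kᵢ−1)) = 0.
g(0) = ΣzᵢKᵢ − 1 = 0.5302 and g(1) = 1 − Σzᵢ/Kᵢ = -0.5640, so a root lies in (0, 1).
Newton iteration, ψ⁰ = 0.5:
  ψ = 0.5000: g = -0.09319, g' = -0.7696 → ψ = 0.3789
  ψ = 0.3789: g = 0.00361, g' = -0.8445 → ψ = 0.3832
Converged at ψ = 0.3832.
Compositions from xᵢ = zᵢ/(1+ψ(Kᵢ−1)), yᵢ = Kᵢxᵢ:
  A: x = 0.1268, y = 0.5090
  B: x = 0.2848, y = 0.2714
  C: x = 0.4610, y = 0.1779
  D: x = 0.1273, y = 0.0416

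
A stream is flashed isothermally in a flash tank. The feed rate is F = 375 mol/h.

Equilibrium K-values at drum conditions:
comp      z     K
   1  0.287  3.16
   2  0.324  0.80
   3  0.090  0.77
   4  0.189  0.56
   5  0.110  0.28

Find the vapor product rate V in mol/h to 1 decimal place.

V = 168.2 mol/h

Rachford–Rice: g(β) = Σ zᵢ(Kᵢ−1)/(1+β(Kᵢ−1)) = 0.
g(0) = ΣzᵢKᵢ − 1 = 0.372 and g(1) = 1 − Σzᵢ/Kᵢ = -0.343, so a root lies in (0, 1).
Newton–Raphson from β = 0.4:
  β = 0.400: g = 0.0272, g' = -0.573 → β = 0.447
  β = 0.447: g = 0.0006, g' = -0.549 → β = 0.449
Converged at β = 0.449.
Then V = β·F = 0.4486·375 = 168.2 mol/h and L = F − V = 206.8 mol/h.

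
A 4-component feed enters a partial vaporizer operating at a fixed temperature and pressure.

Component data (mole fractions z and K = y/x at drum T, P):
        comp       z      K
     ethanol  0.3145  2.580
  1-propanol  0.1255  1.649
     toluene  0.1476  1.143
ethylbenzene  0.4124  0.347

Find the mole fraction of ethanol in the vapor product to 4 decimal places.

Rachford–Rice: g(V/F) = Σ zᵢ(Kᵢ−1)/(1+V/F(Kᵢ−1)) = 0.
Check two-phase: ΣzᵢKᵢ = 1.3302 > 1 and Σzᵢ/Kᵢ = 1.5156 > 1, so g(0) = 0.3302 > 0 and g(1) = -0.5156 < 0.
Iterate (Newton) starting at V/F = 0.38:
  V/F = 0.3800: g = 0.03767, g' = -0.6543 → V/F = 0.4376
  V/F = 0.4376: g = 0.00006, g' = -0.6539 → V/F = 0.4377
Converged at V/F = 0.4377.
Compositions from xᵢ = zᵢ/(1+V/F(Kᵢ−1)), yᵢ = Kᵢxᵢ:
  ethanol: x = 0.1859, y = 0.4797
  1-propanol: x = 0.0977, y = 0.1612
  toluene: x = 0.1389, y = 0.1588
  ethylbenzene: x = 0.5774, y = 0.2004

y_ethanol = 0.4797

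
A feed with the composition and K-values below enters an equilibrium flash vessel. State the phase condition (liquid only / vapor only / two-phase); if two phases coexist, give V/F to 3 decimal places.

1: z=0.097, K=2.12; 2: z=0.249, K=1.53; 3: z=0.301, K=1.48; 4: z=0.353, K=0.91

ΣzᵢKᵢ = 1.353; Σzᵢ/Kᵢ = 0.800.
Since Σzᵢ/Kᵢ < 1 the mixture is above its dew point — single vapor phase.

vapor only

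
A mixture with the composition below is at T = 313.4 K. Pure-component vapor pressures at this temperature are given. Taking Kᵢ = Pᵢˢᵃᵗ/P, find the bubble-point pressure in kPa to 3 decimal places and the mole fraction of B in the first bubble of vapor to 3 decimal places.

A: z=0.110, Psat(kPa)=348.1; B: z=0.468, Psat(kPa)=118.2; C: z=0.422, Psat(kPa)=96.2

Pbub = 134.205 kPa, y_B = 0.412

At the bubble point ψ → 0, so ΣzᵢKᵢ = 1 with Kᵢ = Pᵢˢᵃᵗ/P ⇒ P = ΣzᵢPᵢˢᵃᵗ.
P = 0.110·348.1 + 0.468·118.2 + 0.422·96.2 = 134.205 kPa
yᵢ = zᵢPᵢˢᵃᵗ/P ⇒ y_B = 0.468·118.2/134.205 = 0.412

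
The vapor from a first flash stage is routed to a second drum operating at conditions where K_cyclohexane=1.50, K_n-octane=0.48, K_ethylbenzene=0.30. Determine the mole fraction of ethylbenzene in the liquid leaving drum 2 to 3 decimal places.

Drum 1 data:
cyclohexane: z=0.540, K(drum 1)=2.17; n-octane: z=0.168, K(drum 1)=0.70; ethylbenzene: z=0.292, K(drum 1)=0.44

Drum 1:
Rachford–Rice: g(ψ₁) = Σ zᵢ(Kᵢ−1)/(1+ψ₁(Kᵢ−1)) = 0.
Feasibility: ΣzᵢKᵢ = 1.418, Σzᵢ/Kᵢ = 1.152 — both > 1, two phases present.
Iterate (Newton) starting at ψ₁ = 0.5:
  ψ₁ = 0.500: g = 0.1122, g' = -0.492 → ψ₁ = 0.728
  ψ₁ = 0.728: g = 0.0006, g' = -0.501 → ψ₁ = 0.729
Converged at ψ₁ = 0.729.
Drum-1 compositions:
  cyclohexane: x = 0.291, y = 0.632
  n-octane: x = 0.215, y = 0.151
  ethylbenzene: x = 0.494, y = 0.217
Drum-2 feed = drum-1 vapor: z₂ = (0.6323, 0.1505, 0.2172).
Drum 2:
Material balance + equilibrium reduce to Σ zᵢ(Kᵢ−1)/(1+ψ₂(Kᵢ−1)) = 0.
g(0) = ΣzᵢKᵢ − 1 = 0.086 and g(1) = 1 − Σzᵢ/Kᵢ = -0.459, so a root lies in (0, 1).
Newton–Raphson from ψ₂ = 0.4:
  ψ₂ = 0.400: g = -0.0465, g' = -0.380 → ψ₂ = 0.278
  ψ₂ = 0.278: g = -0.0025, g' = -0.341 → ψ₂ = 0.270
Converged at ψ₂ = 0.270.
  cyclohexane: x = 0.557, y = 0.836
  n-octane: x = 0.175, y = 0.084
  ethylbenzene: x = 0.268, y = 0.080

x_ethylbenzene (drum 2) = 0.268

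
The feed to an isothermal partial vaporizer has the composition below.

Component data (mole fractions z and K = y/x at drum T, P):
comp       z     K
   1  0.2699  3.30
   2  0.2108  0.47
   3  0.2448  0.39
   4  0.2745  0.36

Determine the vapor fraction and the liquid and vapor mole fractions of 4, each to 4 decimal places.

ψ = 0.1335, x_4 = 0.3002, y_4 = 0.1081

Material balance + equilibrium reduce to Σ zᵢ(Kᵢ−1)/(1+ψ(Kᵢ−1)) = 0.
Check two-phase: ΣzᵢKᵢ = 1.1840 > 1 and Σzᵢ/Kᵢ = 1.9205 > 1, so g(0) = 0.1840 > 0 and g(1) = -0.9205 < 0.
Iterate (Newton) starting at ψ = 0.5:
  ψ = 0.5000: g = -0.33649, g' = -0.8502 → ψ = 0.1042
  ψ = 0.1042: g = 0.03476, g' = -1.2283 → ψ = 0.1325
  ψ = 0.1325: g = 0.00115, g' = -1.1491 → ψ = 0.1335
Converged at ψ = 0.1335.
Compositions from xᵢ = zᵢ/(1+ψ(Kᵢ−1)), yᵢ = Kᵢxᵢ:
  1: x = 0.2065, y = 0.6814
  2: x = 0.2269, y = 0.1066
  3: x = 0.2665, y = 0.1039
  4: x = 0.3002, y = 0.1081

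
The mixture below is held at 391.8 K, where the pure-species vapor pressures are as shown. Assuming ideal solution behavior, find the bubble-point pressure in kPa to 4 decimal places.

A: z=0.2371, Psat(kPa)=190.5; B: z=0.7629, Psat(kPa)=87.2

Pbub = 111.6924 kPa

At the bubble point ψ → 0, so ΣzᵢKᵢ = 1 with Kᵢ = Pᵢˢᵃᵗ/P ⇒ P = ΣzᵢPᵢˢᵃᵗ.
P = 0.2371·190.5 + 0.7629·87.2 = 111.6924 kPa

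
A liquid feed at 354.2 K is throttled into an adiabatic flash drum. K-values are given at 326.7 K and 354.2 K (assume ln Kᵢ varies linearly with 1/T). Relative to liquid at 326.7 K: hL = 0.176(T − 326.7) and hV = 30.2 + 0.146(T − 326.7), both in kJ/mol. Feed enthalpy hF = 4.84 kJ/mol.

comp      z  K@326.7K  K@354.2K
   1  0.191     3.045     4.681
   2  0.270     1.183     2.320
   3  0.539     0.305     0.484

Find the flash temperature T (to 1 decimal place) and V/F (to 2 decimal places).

Adiabatic flash: solve Rachford–Rice at each trial T, then check hF = ψ·hV(T) + (1−ψ)·hL(T).
  T = 326.7 K: K = (3.045, 1.183, 0.305), RR gives ψ = 0.066, H_out = 2.005 kJ/mol
  T = 354.2 K: K = (4.681, 2.320, 0.484), RR gives ψ = 0.622, H_out = 23.105 kJ/mol
  T = 340.4 K: K = (3.805, 1.677, 0.387), RR gives ψ = 0.347, H_out = 12.761 kJ/mol
  T = 333.5 K: K = (3.409, 1.412, 0.344), RR gives ψ = 0.208, H_out = 7.427 kJ/mol
  T = 330.1 K: K = (3.224, 1.294, 0.324), RR gives ψ = 0.137, H_out = 4.735 kJ/mol
  T = 331.8 K: K = (3.316, 1.352, 0.334), RR gives ψ = 0.173, H_out = 6.086 kJ/mol
Linear interpolation between T = 330.1 (H_out = 4.735) and T = 331.8 (H_out = 6.086) on hF = 4.84 gives T ≈ 330.2 K, at which ψ = 0.14.

T = 330.2 K, V/F = 0.14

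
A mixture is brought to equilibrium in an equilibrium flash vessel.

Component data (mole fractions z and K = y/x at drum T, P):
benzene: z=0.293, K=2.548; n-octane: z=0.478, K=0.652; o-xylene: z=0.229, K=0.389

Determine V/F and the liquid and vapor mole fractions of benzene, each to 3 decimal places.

Newton–Raphson from V/F = 0.5:
  V/F = 0.500: g = -0.1472, g' = -0.485 → V/F = 0.197
  V/F = 0.197: g = 0.0101, g' = -0.590 → V/F = 0.214
Converged at V/F = 0.214.
Compositions from xᵢ = zᵢ/(1+V/F(Kᵢ−1)), yᵢ = Kᵢxᵢ:
  benzene: x = 0.220, y = 0.561
  n-octane: x = 0.516, y = 0.337
  o-xylene: x = 0.263, y = 0.102

V/F = 0.214, x_benzene = 0.220, y_benzene = 0.561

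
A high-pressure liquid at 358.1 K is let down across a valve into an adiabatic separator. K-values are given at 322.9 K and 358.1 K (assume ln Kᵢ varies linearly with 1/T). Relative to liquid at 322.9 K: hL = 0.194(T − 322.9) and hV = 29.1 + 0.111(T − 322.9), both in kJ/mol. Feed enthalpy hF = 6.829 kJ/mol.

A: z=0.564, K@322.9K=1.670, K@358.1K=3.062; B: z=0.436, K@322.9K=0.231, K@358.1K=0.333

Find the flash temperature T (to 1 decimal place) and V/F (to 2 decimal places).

T = 327.2 K, V/F = 0.21

Adiabatic flash: solve Rachford–Rice at each trial T, then check hF = ψ·hV(T) + (1−ψ)·hL(T).
  T = 322.9 K: K = (1.670, 0.231), RR gives ψ = 0.083, H_out = 2.406 kJ/mol
  T = 358.1 K: K = (3.062, 0.333), RR gives ψ = 0.634, H_out = 23.429 kJ/mol
  T = 340.5 K: K = (2.297, 0.280), RR gives ψ = 0.447, H_out = 15.774 kJ/mol
  T = 331.7 K: K = (1.967, 0.255), RR gives ψ = 0.306, H_out = 10.390 kJ/mol
  T = 327.3 K: K = (1.814, 0.243), RR gives ψ = 0.210, H_out = 6.874 kJ/mol
  T = 325.1 K: K = (1.741, 0.237), RR gives ψ = 0.151, H_out = 4.788 kJ/mol
  T = 326.2 K: K = (1.778, 0.240), RR gives ψ = 0.181, H_out = 5.864 kJ/mol
  T = 326.8 K: K = (1.798, 0.241), RR gives ψ = 0.197, H_out = 6.422 kJ/mol
  T = 327.1 K: K = (1.808, 0.242), RR gives ψ = 0.205, H_out = 6.695 kJ/mol
Linear interpolation between T = 327.1 (H_out = 6.695) and T = 327.3 (H_out = 6.874) on hF = 6.829 gives T ≈ 327.2 K, at which ψ = 0.21.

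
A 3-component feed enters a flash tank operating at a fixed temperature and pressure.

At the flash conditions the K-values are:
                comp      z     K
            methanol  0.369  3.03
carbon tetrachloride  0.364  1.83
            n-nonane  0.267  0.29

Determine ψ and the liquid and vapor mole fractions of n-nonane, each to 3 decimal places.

Rachford–Rice: g(ψ) = Σ zᵢ(Kᵢ−1)/(1+ψ(Kᵢ−1)) = 0.
Feasibility: ΣzᵢKᵢ = 1.862, Σzᵢ/Kᵢ = 1.241 — both > 1, two phases present.
Newton iteration, ψ⁰ = 0.5:
  ψ = 0.500: g = 0.2914, g' = -0.823 → ψ = 0.854
  ψ = 0.854: g = -0.0306, g' = -1.158 → ψ = 0.827
Converged at ψ = 0.827.
Compositions from xᵢ = zᵢ/(1+ψ(Kᵢ−1)), yᵢ = Kᵢxᵢ:
  methanol: x = 0.138, y = 0.417
  carbon tetrachloride: x = 0.216, y = 0.395
  n-nonane: x = 0.646, y = 0.187

ψ = 0.827, x_n-nonane = 0.646, y_n-nonane = 0.187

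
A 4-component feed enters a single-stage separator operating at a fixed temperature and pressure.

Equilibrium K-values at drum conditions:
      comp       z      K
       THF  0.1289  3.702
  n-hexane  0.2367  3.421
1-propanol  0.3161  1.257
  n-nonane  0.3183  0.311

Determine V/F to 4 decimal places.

V/F = 0.6752

Rachford–Rice: g(V/F) = Σ zᵢ(Kᵢ−1)/(1+V/F(Kᵢ−1)) = 0.
Check two-phase: ΣzᵢKᵢ = 1.7833 > 1 and Σzᵢ/Kᵢ = 1.3790 > 1, so g(0) = 0.7833 > 0 and g(1) = -0.3790 < 0.
Newton–Raphson from V/F = 0.35:
  V/F = 0.3500: g = 0.27474, g' = -0.9351 → V/F = 0.6438
  V/F = 0.6438: g = 0.02666, g' = -0.8407 → V/F = 0.6755
  V/F = 0.6755: g = -0.00031, g' = -0.8616 → V/F = 0.6752
Converged at V/F = 0.6752.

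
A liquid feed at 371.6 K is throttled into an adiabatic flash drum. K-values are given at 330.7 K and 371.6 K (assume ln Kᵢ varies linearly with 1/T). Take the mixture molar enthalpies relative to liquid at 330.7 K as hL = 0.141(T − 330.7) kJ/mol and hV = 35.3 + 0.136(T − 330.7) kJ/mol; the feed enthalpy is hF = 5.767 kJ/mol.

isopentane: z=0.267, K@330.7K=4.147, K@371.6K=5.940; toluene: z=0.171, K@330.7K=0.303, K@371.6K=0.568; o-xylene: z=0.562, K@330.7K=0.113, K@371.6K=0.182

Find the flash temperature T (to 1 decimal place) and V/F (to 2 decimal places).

Adiabatic flash: solve Rachford–Rice at each trial T, then check hF = ψ·hV(T) + (1−ψ)·hL(T).
  T = 330.7 K: K = (4.147, 0.303, 0.113), RR gives ψ = 0.084, H_out = 2.955 kJ/mol
  T = 371.6 K: K = (5.940, 0.568, 0.182), RR gives ψ = 0.215, H_out = 13.319 kJ/mol
  T = 351.1 K: K = (5.013, 0.422, 0.145), RR gives ψ = 0.154, H_out = 8.307 kJ/mol
  T = 340.9 K: K = (4.573, 0.359, 0.129), RR gives ψ = 0.121, H_out = 5.700 kJ/mol
  T = 346.0 K: K = (4.791, 0.390, 0.137), RR gives ψ = 0.138, H_out = 7.018 kJ/mol
  T = 343.4 K: K = (4.679, 0.374, 0.133), RR gives ψ = 0.129, H_out = 6.350 kJ/mol
  T = 342.1 K: K = (4.624, 0.366, 0.131), RR gives ψ = 0.125, H_out = 6.013 kJ/mol
Linear interpolation between T = 340.9 (H_out = 5.700) and T = 342.1 (H_out = 6.013) on hF = 5.767 gives T ≈ 341.2 K, at which ψ = 0.12.

T = 341.2 K, V/F = 0.12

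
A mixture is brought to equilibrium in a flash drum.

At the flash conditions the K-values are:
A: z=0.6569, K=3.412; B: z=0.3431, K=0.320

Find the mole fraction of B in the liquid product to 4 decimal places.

Rachford–Rice: g(ψ) = Σ zᵢ(Kᵢ−1)/(1+ψ(Kᵢ−1)) = 0.
g(0) = ΣzᵢKᵢ − 1 = 1.3511 and g(1) = 1 − Σzᵢ/Kᵢ = -0.2647, so a root lies in (0, 1).
Binary case is linear: z₁(K₁−1)(1+ψ(K₂−1)) + z₂(K₂−1)(1+ψ(K₁−1)) = 0
⇒ ψ = [z₁(K₁−1)+z₂(K₂−1)] / [−(K₁−1)(K₂−1)] = 1.35113/1.64016 = 0.8238
Compositions from xᵢ = zᵢ/(1+ψ(Kᵢ−1)), yᵢ = Kᵢxᵢ:
  A: x = 0.2199, y = 0.7504
  B: x = 0.7801, y = 0.2496

x_B = 0.7801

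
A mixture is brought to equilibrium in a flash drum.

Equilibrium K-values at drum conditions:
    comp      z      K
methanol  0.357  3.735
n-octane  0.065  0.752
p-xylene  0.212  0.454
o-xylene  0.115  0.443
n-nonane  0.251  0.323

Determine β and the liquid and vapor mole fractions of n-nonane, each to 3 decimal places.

β = 0.385, x_n-nonane = 0.339, y_n-nonane = 0.110

Material balance + equilibrium reduce to Σ zᵢ(Kᵢ−1)/(1+β(Kᵢ−1)) = 0.
g(0) = ΣzᵢKᵢ − 1 = 0.611 and g(1) = 1 − Σzᵢ/Kᵢ = -0.686, so a root lies in (0, 1).
Newton–Raphson from β = 0.66:
  β = 0.660: g = -0.2606, g' = -0.965 → β = 0.390
  β = 0.390: g = -0.0050, g' = -1.003 → β = 0.385
Converged at β = 0.385.
Compositions from xᵢ = zᵢ/(1+β(Kᵢ−1)), yᵢ = Kᵢxᵢ:
  methanol: x = 0.174, y = 0.650
  n-octane: x = 0.072, y = 0.054
  p-xylene: x = 0.268, y = 0.122
  o-xylene: x = 0.146, y = 0.065
  n-nonane: x = 0.339, y = 0.110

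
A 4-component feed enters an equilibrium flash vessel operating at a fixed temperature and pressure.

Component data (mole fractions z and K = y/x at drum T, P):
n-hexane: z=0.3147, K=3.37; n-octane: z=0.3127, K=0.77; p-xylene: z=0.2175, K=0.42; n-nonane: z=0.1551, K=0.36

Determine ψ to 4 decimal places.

Newton iteration, ψ⁰ = 0.39:
  ψ = 0.3900: g = 0.01327, g' = -0.7323 → ψ = 0.4081
  ψ = 0.4081: g = 0.00012, g' = -0.7189 → ψ = 0.4083
Converged at ψ = 0.4083.

ψ = 0.4083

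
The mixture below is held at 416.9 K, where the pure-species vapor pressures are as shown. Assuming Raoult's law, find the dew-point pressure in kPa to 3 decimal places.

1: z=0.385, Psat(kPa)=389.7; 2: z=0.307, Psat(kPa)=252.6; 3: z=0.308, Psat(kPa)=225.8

Pdew = 280.321 kPa

At the dew point ψ → 1, so Σzᵢ/Kᵢ = 1 with Kᵢ = Pᵢˢᵃᵗ/P ⇒ 1/P = Σzᵢ/Pᵢˢᵃᵗ.
1/P = 0.385/389.7 + 0.307/252.6 + 0.308/225.8 = 0.003567 ⇒ P = 280.321 kPa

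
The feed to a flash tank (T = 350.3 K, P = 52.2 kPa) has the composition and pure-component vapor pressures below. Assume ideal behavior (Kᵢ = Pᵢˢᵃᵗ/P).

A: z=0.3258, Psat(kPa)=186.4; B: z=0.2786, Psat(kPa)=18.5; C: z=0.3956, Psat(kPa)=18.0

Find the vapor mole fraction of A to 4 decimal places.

Raoult's law: Kᵢ = Pᵢˢᵃᵗ/P = Pᵢˢᵃᵗ/52.2.
  K_A = 186.4/52.2 = 3.570881, K_B = 18.5/52.2 = 0.354406, K_C = 18.0/52.2 = 0.344828
Material balance + equilibrium reduce to Σ zᵢ(Kᵢ−1)/(1+ψ(Kᵢ−1)) = 0.
Feasibility: ΣzᵢKᵢ = 1.3985, Σzᵢ/Kᵢ = 2.0246 — both > 1, two phases present.
Iterate (Newton) starting at ψ = 0.53:
  ψ = 0.5300: g = -0.31595, g' = -1.0526 → ψ = 0.2298
  ψ = 0.2298: g = 0.01014, g' = -1.2463 → ψ = 0.2380
Converged at ψ = 0.2380.
Compositions from xᵢ = zᵢ/(1+ψ(Kᵢ−1)), yᵢ = Kᵢxᵢ:
  A: x = 0.2021, y = 0.7217
  B: x = 0.3292, y = 0.1167
  C: x = 0.4687, y = 0.1616

y_A = 0.7217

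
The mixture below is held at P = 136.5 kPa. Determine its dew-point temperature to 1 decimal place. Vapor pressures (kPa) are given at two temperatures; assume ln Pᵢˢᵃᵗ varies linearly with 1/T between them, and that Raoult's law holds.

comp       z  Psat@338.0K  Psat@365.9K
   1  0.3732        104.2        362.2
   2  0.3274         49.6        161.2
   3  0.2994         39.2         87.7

T = 362.2 K

Dew-point temperature: Σzᵢ·P/Pᵢˢᵃᵗ(T) = 1. Interpolate ln Pᵢˢᵃᵗ = aᵢ + bᵢ/T.
  T = 338.0 K: ΣzᵢP/Pᵢˢᵃᵗ = 2.4324
  T = 365.9 K: ΣzᵢP/Pᵢˢᵃᵗ = 0.8839
  T = 351.9 K: ΣzᵢP/Pᵢˢᵃᵗ = 1.4326
  T = 358.9 K: ΣzᵢP/Pᵢˢᵃᵗ = 1.1187
  T = 362.4 K: ΣzᵢP/Pᵢˢᵃᵗ = 0.9930
  T = 360.6 K: ΣzᵢP/Pᵢˢᵃᵗ = 1.0554
Interpolating between 360.6 K and 362.4 K gives T ≈ 362.2 K.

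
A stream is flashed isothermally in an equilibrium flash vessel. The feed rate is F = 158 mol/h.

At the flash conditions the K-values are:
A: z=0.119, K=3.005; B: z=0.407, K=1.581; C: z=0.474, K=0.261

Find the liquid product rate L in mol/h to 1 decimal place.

Material balance + equilibrium reduce to Σ zᵢ(Kᵢ−1)/(1+V/F(Kᵢ−1)) = 0.
Feasibility: ΣzᵢKᵢ = 1.125, Σzᵢ/Kᵢ = 2.113 — both > 1, two phases present.
Iterate (Newton) starting at V/F = 0.5:
  V/F = 0.500: g = -0.2532, g' = -0.853 → V/F = 0.203
  V/F = 0.203: g = -0.0311, g' = -0.710 → V/F = 0.159
  V/F = 0.159: g = 0.0002, g' = -0.722 → V/F = 0.160
Converged at V/F = 0.160.
Then V = V/F·F = 0.1596·158 = 25.2 mol/h and L = F − V = 132.8 mol/h.

L = 132.8 mol/h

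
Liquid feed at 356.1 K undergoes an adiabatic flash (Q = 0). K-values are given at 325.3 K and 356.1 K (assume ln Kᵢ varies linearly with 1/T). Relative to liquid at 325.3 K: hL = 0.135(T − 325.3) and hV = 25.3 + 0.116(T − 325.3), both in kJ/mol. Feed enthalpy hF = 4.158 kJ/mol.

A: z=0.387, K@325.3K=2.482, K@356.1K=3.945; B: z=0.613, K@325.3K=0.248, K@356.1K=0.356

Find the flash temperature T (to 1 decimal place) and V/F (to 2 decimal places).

T = 328.8 K, V/F = 0.15

Adiabatic flash: solve Rachford–Rice at each trial T, then check hF = ψ·hV(T) + (1−ψ)·hL(T).
  T = 325.3 K: K = (2.482, 0.248), RR gives ψ = 0.101, H_out = 2.555 kJ/mol
  T = 356.1 K: K = (3.945, 0.356), RR gives ψ = 0.393, H_out = 13.866 kJ/mol
  T = 340.7 K: K = (3.162, 0.300), RR gives ψ = 0.269, H_out = 8.806 kJ/mol
  T = 333.0 K: K = (2.809, 0.273), RR gives ψ = 0.194, H_out = 5.910 kJ/mol
  T = 329.1 K: K = (2.640, 0.260), RR gives ψ = 0.149, H_out = 4.284 kJ/mol
  T = 327.2 K: K = (2.560, 0.254), RR gives ψ = 0.126, H_out = 3.440 kJ/mol
Linear interpolation between T = 327.2 (H_out = 3.440) and T = 329.1 (H_out = 4.284) on hF = 4.158 gives T ≈ 328.8 K, at which ψ = 0.15.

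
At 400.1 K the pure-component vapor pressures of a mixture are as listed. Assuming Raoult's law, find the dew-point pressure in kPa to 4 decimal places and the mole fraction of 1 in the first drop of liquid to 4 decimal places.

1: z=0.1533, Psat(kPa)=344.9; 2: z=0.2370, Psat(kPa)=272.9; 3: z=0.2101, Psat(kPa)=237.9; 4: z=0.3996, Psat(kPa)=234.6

Pdew = 256.4500 kPa, x_1 = 0.1140

At the dew point ψ → 1, so Σzᵢ/Kᵢ = 1 with Kᵢ = Pᵢˢᵃᵗ/P ⇒ 1/P = Σzᵢ/Pᵢˢᵃᵗ.
1/P = 0.1533/344.9 + 0.2370/272.9 + 0.2101/237.9 + 0.3996/234.6 = 0.0038994 ⇒ P = 256.4500 kPa
xᵢ = zᵢP/Pᵢˢᵃᵗ ⇒ x_1 = 0.1533·256.4500/344.9 = 0.1140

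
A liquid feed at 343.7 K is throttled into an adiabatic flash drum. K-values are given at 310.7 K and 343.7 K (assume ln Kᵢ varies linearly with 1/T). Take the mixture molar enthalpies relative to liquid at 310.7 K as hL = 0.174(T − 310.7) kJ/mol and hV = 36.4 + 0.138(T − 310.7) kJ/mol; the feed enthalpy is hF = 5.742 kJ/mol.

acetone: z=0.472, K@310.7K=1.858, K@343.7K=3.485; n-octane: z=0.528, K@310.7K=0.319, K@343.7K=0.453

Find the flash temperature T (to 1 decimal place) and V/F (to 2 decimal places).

T = 313.0 K, V/F = 0.15

Adiabatic flash: solve Rachford–Rice at each trial T, then check hF = ψ·hV(T) + (1−ψ)·hL(T).
  T = 310.7 K: K = (1.858, 0.319), RR gives ψ = 0.078, H_out = 2.829 kJ/mol
  T = 343.7 K: K = (3.485, 0.453), RR gives ψ = 0.650, H_out = 28.644 kJ/mol
  T = 327.2 K: K = (2.585, 0.384), RR gives ψ = 0.433, H_out = 18.360 kJ/mol
  T = 318.9 K: K = (2.199, 0.350), RR gives ψ = 0.286, H_out = 11.760 kJ/mol
  T = 314.8 K: K = (2.023, 0.335), RR gives ψ = 0.193, H_out = 7.725 kJ/mol
  T = 312.8 K: K = (1.942, 0.327), RR gives ψ = 0.140, H_out = 5.468 kJ/mol
Linear interpolation between T = 312.8 (H_out = 5.468) and T = 314.8 (H_out = 7.725) on hF = 5.742 gives T ≈ 313.0 K, at which ψ = 0.15.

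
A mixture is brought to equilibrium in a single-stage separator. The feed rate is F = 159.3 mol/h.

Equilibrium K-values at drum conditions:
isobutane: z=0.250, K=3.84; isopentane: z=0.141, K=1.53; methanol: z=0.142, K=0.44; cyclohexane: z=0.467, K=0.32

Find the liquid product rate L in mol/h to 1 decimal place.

L = 118.6 mol/h

Material balance + equilibrium reduce to Σ zᵢ(Kᵢ−1)/(1+ψ(Kᵢ−1)) = 0.
g(0) = ΣzᵢKᵢ − 1 = 0.388 and g(1) = 1 − Σzᵢ/Kᵢ = -0.939, so a root lies in (0, 1).
Newton iteration, ψ⁰ = 0.5:
  ψ = 0.500: g = -0.2391, g' = -0.951 → ψ = 0.248
  ψ = 0.248: g = 0.0078, g' = -1.097 → ψ = 0.256
Converged at ψ = 0.256.
Then V = ψ·F = 0.2556·159.3 = 40.7 mol/h and L = F − V = 118.6 mol/h.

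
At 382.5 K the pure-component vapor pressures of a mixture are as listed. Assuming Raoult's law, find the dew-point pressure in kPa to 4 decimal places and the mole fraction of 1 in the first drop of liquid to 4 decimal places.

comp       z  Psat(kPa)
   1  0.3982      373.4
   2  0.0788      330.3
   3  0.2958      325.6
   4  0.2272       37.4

Pdew = 120.6516 kPa, x_1 = 0.1287

At the dew point ψ → 1, so Σzᵢ/Kᵢ = 1 with Kᵢ = Pᵢˢᵃᵗ/P ⇒ 1/P = Σzᵢ/Pᵢˢᵃᵗ.
1/P = 0.3982/373.4 + 0.0788/330.3 + 0.2958/325.6 + 0.2272/37.4 = 0.0082883 ⇒ P = 120.6516 kPa
xᵢ = zᵢP/Pᵢˢᵃᵗ ⇒ x_1 = 0.3982·120.6516/373.4 = 0.1287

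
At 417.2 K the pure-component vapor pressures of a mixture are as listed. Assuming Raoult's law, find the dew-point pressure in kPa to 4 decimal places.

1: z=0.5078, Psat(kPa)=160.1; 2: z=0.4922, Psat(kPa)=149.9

At the dew point ψ → 1, so Σzᵢ/Kᵢ = 1 with Kᵢ = Pᵢˢᵃᵗ/P ⇒ 1/P = Σzᵢ/Pᵢˢᵃᵗ.
1/P = 0.5078/160.1 + 0.4922/149.9 = 0.0064553 ⇒ P = 154.9117 kPa

Pdew = 154.9117 kPa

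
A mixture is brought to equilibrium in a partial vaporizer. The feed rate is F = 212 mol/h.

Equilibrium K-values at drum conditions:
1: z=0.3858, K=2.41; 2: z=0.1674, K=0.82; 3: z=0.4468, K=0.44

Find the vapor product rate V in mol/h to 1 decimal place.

Rachford–Rice: g(V/F) = Σ zᵢ(Kᵢ−1)/(1+V/F(Kᵢ−1)) = 0.
g(0) = ΣzᵢKᵢ − 1 = 0.2636 and g(1) = 1 − Σzᵢ/Kᵢ = -0.3797, so a root lies in (0, 1).
Newton–Raphson from V/F = 0.5:
  V/F = 0.5000: g = -0.06157, g' = -0.5407 → V/F = 0.3861
  V/F = 0.3861: g = 0.00060, g' = -0.5559 → V/F = 0.3872
Converged at V/F = 0.3872.
Then V = V/F·F = 0.3872·212 = 82.1 mol/h and L = F − V = 129.9 mol/h.

V = 82.1 mol/h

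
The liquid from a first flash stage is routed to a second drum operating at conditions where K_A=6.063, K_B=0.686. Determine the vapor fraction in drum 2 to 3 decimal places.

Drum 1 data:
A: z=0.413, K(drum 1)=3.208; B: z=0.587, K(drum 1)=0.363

Drum 1:
Rachford–Rice: g(ψ₁) = Σ zᵢ(Kᵢ−1)/(1+ψ₁(Kᵢ−1)) = 0.
Check two-phase: ΣzᵢKᵢ = 1.538 > 1 and Σzᵢ/Kᵢ = 1.746 > 1, so g(0) = 0.538 > 0 and g(1) = -0.746 < 0.
Binary case is linear: z₁(K₁−1)(1+ψ₁(K₂−1)) + z₂(K₂−1)(1+ψ₁(K₁−1)) = 0
⇒ ψ₁ = [z₁(K₁−1)+z₂(K₂−1)] / [−(K₁−1)(K₂−1)] = 0.5380/1.4065 = 0.383
Drum-1 compositions:
  A: x = 0.224, y = 0.718
  B: x = 0.776, y = 0.282
Drum-2 feed = drum-1 liquid: z₂ = (0.2239, 0.7761).
Drum 2:
Rachford–Rice: g(ψ₂) = Σ zᵢ(Kᵢ−1)/(1+ψ₂(Kᵢ−1)) = 0.
Feasibility: ΣzᵢKᵢ = 1.890, Σzᵢ/Kᵢ = 1.168 — both > 1, two phases present.
Newton–Raphson from ψ₂ = 0.5:
  ψ₂ = 0.500: g = 0.0319, g' = -0.568 → ψ₂ = 0.556
  ψ₂ = 0.556: g = 0.0018, g' = -0.506 → ψ₂ = 0.560
Converged at ψ₂ = 0.560.
  A: x = 0.058, y = 0.354
  B: x = 0.942, y = 0.646

V/F (drum 2) = 0.560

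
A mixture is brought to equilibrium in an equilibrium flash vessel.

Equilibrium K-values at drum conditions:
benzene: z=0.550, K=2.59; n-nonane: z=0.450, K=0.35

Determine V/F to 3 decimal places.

V/F = 0.563

Newton–Raphson from V/F = 0.65:
  V/F = 0.650: g = -0.0764, g' = -0.906 → V/F = 0.566
  V/F = 0.566: g = -0.0022, g' = -0.861 → V/F = 0.563
Converged at V/F = 0.563.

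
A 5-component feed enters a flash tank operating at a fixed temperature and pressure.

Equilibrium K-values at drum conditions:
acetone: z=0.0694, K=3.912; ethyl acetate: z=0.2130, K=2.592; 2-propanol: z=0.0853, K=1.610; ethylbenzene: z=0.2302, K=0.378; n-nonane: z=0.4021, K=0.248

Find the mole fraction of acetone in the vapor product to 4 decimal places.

Rachford–Rice: g(β) = Σ zᵢ(Kᵢ−1)/(1+β(Kᵢ−1)) = 0.
g(0) = ΣzᵢKᵢ − 1 = 0.1477 and g(1) = 1 − Σzᵢ/Kᵢ = -1.3833, so a root lies in (0, 1).
Newton–Raphson from β = 0.35:
  β = 0.3500: g = -0.23270, g' = -0.9529 → β = 0.1058
  β = 0.1058: g = 0.01180, g' = -1.1378 → β = 0.1162
  β = 0.1162: g = 0.00011, g' = -1.1172 → β = 0.1163
Converged at β = 0.1163.
Compositions from xᵢ = zᵢ/(1+β(Kᵢ−1)), yᵢ = Kᵢxᵢ:
  acetone: x = 0.0518, y = 0.2028
  ethyl acetate: x = 0.1797, y = 0.4659
  2-propanol: x = 0.0797, y = 0.1282
  ethylbenzene: x = 0.2481, y = 0.0938
  n-nonane: x = 0.4406, y = 0.1093

y_acetone = 0.2028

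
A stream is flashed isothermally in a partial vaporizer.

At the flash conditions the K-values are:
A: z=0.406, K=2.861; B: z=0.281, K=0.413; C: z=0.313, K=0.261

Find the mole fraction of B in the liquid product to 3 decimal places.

Newton iteration, V/F⁰ = 0.5:
  V/F = 0.500: g = -0.2089, g' = -1.001 → V/F = 0.291
  V/F = 0.291: g = -0.0038, g' = -1.010 → V/F = 0.288
Converged at V/F = 0.288.
Compositions from xᵢ = zᵢ/(1+V/F(Kᵢ−1)), yᵢ = Kᵢxᵢ:
  A: x = 0.264, y = 0.757
  B: x = 0.338, y = 0.140
  C: x = 0.397, y = 0.104

x_B = 0.338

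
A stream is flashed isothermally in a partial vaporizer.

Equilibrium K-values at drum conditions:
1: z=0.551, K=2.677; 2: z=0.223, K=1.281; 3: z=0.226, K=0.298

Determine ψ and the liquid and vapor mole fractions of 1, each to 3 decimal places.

ψ = 0.888, x_1 = 0.221, y_1 = 0.593

Let ψ = V/F and solve Σ zᵢ(Kᵢ−1)/(1+ψ(Kᵢ−1)) = 0.
Feasibility: ΣzᵢKᵢ = 1.828, Σzᵢ/Kᵢ = 1.138 — both > 1, two phases present.
Newton iteration, ψ⁰ = 0.5:
  ψ = 0.500: g = 0.3131, g' = -0.736 → ψ = 0.925
  ψ = 0.925: g = -0.0407, g' = -1.155 → ψ = 0.890
  ψ = 0.890: g = -0.0019, g' = -1.052 → ψ = 0.888
Converged at ψ = 0.888.
Compositions from xᵢ = zᵢ/(1+ψ(Kᵢ−1)), yᵢ = Kᵢxᵢ:
  1: x = 0.221, y = 0.593
  2: x = 0.178, y = 0.229
  3: x = 0.600, y = 0.179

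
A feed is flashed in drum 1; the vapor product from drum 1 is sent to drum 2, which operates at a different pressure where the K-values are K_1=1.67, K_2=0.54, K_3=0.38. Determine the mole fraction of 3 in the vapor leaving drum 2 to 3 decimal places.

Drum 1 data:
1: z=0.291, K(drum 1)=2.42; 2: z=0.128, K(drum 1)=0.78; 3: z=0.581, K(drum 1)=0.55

Drum 1:
Newton iteration, ψ₁⁰ = 0.5:
  ψ₁ = 0.500: g = -0.1273, g' = -0.404 → ψ₁ = 0.185
  ψ₁ = 0.185: g = 0.0127, g' = -0.515 → ψ₁ = 0.210
Converged at ψ₁ = 0.210.
Drum-1 compositions:
  1: x = 0.224, y = 0.542
  2: x = 0.134, y = 0.105
  3: x = 0.642, y = 0.353
Drum-2 feed = drum-1 vapor: z₂ = (0.5424, 0.1047, 0.3529).
Drum 2:
Material balance + equilibrium reduce to Σ zᵢ(Kᵢ−1)/(1+ψ₂(Kᵢ−1)) = 0.
Feasibility: ΣzᵢKᵢ = 1.096, Σzᵢ/Kᵢ = 1.447 — both > 1, two phases present.
Newton iteration, ψ₂⁰ = 0.47:
  ψ₂ = 0.470: g = -0.0938, g' = -0.447 → ψ₂ = 0.260
  ψ₂ = 0.260: g = -0.0061, g' = -0.398 → ψ₂ = 0.245
Converged at ψ₂ = 0.245.
  1: x = 0.466, y = 0.778
  2: x = 0.118, y = 0.064
  3: x = 0.416, y = 0.158

y_3 (drum 2) = 0.158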